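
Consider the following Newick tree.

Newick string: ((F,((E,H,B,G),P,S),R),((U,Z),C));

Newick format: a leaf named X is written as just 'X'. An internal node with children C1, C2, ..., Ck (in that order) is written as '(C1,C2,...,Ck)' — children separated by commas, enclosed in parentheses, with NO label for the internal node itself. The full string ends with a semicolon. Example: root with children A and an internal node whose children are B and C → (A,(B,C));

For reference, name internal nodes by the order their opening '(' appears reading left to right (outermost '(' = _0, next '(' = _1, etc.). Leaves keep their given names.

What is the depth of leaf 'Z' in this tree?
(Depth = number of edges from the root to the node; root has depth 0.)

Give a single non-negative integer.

Answer: 3

Derivation:
Newick: ((F,((E,H,B,G),P,S),R),((U,Z),C));
Naming internals by '(' encounter order: outermost '(' = _0, next = _1, ...
Query node: Z
Path from root: _0 -> _4 -> _5 -> Z
Depth of Z: 3 (number of edges from root)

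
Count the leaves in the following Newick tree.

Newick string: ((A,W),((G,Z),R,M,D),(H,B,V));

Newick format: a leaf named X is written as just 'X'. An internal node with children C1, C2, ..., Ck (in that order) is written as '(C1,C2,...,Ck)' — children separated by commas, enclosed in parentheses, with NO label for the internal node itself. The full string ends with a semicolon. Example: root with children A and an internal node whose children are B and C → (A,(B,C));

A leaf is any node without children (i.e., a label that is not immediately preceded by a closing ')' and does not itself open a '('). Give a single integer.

Answer: 10

Derivation:
Newick: ((A,W),((G,Z),R,M,D),(H,B,V));
Scan left-to-right; a leaf is any maximal label run not followed by '(':
  pos 2: leaf 'A' → count = 1
  pos 4: leaf 'W' → count = 2
  pos 9: leaf 'G' → count = 3
  pos 11: leaf 'Z' → count = 4
  pos 14: leaf 'R' → count = 5
  pos 16: leaf 'M' → count = 6
  pos 18: leaf 'D' → count = 7
  pos 22: leaf 'H' → count = 8
  pos 24: leaf 'B' → count = 9
  pos 26: leaf 'V' → count = 10
Total leaves: 10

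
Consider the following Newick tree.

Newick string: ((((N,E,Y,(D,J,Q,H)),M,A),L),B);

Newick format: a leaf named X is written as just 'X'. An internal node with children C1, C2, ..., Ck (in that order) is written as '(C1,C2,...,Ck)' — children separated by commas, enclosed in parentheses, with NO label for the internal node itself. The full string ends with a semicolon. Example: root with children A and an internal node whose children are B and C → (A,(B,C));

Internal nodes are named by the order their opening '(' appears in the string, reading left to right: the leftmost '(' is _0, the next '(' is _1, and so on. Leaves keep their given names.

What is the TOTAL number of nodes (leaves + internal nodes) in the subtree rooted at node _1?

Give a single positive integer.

Newick: ((((N,E,Y,(D,J,Q,H)),M,A),L),B);
Locate _1: it is the '(' at position 1 (the 2nd '(' reading left to right).
Query: subtree rooted at _1
_1: subtree_size = 1 + 13
  _2: subtree_size = 1 + 11
    _3: subtree_size = 1 + 8
      N: subtree_size = 1 + 0
      E: subtree_size = 1 + 0
      Y: subtree_size = 1 + 0
      _4: subtree_size = 1 + 4
        D: subtree_size = 1 + 0
        J: subtree_size = 1 + 0
        Q: subtree_size = 1 + 0
        H: subtree_size = 1 + 0
    M: subtree_size = 1 + 0
    A: subtree_size = 1 + 0
  L: subtree_size = 1 + 0
Total subtree size of _1: 14

Answer: 14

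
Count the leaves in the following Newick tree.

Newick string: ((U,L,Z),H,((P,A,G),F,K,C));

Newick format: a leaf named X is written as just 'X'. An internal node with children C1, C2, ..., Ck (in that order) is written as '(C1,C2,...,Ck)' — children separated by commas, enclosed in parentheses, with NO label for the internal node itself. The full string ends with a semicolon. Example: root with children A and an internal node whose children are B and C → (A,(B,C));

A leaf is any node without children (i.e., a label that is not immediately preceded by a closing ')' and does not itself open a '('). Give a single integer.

Newick: ((U,L,Z),H,((P,A,G),F,K,C));
Scan left-to-right; a leaf is any maximal label run not followed by '(':
  pos 2: leaf 'U' → count = 1
  pos 4: leaf 'L' → count = 2
  pos 6: leaf 'Z' → count = 3
  pos 9: leaf 'H' → count = 4
  pos 13: leaf 'P' → count = 5
  pos 15: leaf 'A' → count = 6
  pos 17: leaf 'G' → count = 7
  pos 20: leaf 'F' → count = 8
  pos 22: leaf 'K' → count = 9
  pos 24: leaf 'C' → count = 10
Total leaves: 10

Answer: 10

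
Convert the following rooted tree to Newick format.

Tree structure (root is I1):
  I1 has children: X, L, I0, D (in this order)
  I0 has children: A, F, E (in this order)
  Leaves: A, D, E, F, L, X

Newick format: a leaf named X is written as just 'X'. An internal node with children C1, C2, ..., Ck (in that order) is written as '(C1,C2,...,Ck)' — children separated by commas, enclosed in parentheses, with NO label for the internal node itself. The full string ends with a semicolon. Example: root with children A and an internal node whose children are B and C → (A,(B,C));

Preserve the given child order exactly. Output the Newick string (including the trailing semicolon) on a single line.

internal I1 with children ['X', 'L', 'I0', 'D']
  leaf 'X' → 'X'
  leaf 'L' → 'L'
  internal I0 with children ['A', 'F', 'E']
    leaf 'A' → 'A'
    leaf 'F' → 'F'
    leaf 'E' → 'E'
  → '(A,F,E)'
  leaf 'D' → 'D'
→ '(X,L,(A,F,E),D)'
Final: (X,L,(A,F,E),D);

Answer: (X,L,(A,F,E),D);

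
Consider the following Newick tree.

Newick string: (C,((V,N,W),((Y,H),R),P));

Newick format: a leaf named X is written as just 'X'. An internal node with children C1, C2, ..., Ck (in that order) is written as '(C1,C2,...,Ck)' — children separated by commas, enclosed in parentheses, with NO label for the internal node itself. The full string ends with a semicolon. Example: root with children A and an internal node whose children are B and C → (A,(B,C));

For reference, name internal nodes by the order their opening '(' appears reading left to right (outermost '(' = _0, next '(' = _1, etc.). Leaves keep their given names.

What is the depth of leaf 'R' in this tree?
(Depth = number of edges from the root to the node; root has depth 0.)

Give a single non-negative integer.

Newick: (C,((V,N,W),((Y,H),R),P));
Naming internals by '(' encounter order: outermost '(' = _0, next = _1, ...
Query node: R
Path from root: _0 -> _1 -> _3 -> R
Depth of R: 3 (number of edges from root)

Answer: 3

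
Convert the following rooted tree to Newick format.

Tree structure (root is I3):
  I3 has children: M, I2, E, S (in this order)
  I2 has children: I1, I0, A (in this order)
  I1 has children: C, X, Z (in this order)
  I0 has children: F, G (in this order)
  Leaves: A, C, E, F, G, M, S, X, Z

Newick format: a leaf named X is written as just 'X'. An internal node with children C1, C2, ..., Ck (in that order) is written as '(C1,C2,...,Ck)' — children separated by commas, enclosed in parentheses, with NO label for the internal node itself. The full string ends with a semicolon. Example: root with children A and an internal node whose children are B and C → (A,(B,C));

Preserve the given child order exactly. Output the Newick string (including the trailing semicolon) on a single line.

Answer: (M,((C,X,Z),(F,G),A),E,S);

Derivation:
internal I3 with children ['M', 'I2', 'E', 'S']
  leaf 'M' → 'M'
  internal I2 with children ['I1', 'I0', 'A']
    internal I1 with children ['C', 'X', 'Z']
      leaf 'C' → 'C'
      leaf 'X' → 'X'
      leaf 'Z' → 'Z'
    → '(C,X,Z)'
    internal I0 with children ['F', 'G']
      leaf 'F' → 'F'
      leaf 'G' → 'G'
    → '(F,G)'
    leaf 'A' → 'A'
  → '((C,X,Z),(F,G),A)'
  leaf 'E' → 'E'
  leaf 'S' → 'S'
→ '(M,((C,X,Z),(F,G),A),E,S)'
Final: (M,((C,X,Z),(F,G),A),E,S);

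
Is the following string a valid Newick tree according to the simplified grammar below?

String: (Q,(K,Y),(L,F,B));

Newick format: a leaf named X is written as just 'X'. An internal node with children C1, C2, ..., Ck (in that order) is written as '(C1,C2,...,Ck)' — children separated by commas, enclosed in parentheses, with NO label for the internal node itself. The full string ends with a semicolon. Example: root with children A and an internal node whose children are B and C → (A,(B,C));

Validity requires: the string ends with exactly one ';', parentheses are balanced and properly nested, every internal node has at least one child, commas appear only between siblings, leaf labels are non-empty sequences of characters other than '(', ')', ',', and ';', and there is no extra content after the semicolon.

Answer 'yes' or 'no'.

Input: (Q,(K,Y),(L,F,B));
Paren balance: 3 '(' vs 3 ')' OK
Ends with single ';': True
Full parse: OK
Valid: True

Answer: yes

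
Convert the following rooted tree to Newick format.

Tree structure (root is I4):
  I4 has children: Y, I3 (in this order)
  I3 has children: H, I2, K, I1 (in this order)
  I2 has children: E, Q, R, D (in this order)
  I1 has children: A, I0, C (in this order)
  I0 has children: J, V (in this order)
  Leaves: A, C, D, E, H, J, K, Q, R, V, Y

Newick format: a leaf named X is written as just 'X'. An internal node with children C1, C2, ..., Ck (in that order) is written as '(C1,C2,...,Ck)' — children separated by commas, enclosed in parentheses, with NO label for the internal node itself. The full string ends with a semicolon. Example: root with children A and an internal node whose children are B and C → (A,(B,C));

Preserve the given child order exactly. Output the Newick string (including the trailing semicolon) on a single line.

Answer: (Y,(H,(E,Q,R,D),K,(A,(J,V),C)));

Derivation:
internal I4 with children ['Y', 'I3']
  leaf 'Y' → 'Y'
  internal I3 with children ['H', 'I2', 'K', 'I1']
    leaf 'H' → 'H'
    internal I2 with children ['E', 'Q', 'R', 'D']
      leaf 'E' → 'E'
      leaf 'Q' → 'Q'
      leaf 'R' → 'R'
      leaf 'D' → 'D'
    → '(E,Q,R,D)'
    leaf 'K' → 'K'
    internal I1 with children ['A', 'I0', 'C']
      leaf 'A' → 'A'
      internal I0 with children ['J', 'V']
        leaf 'J' → 'J'
        leaf 'V' → 'V'
      → '(J,V)'
      leaf 'C' → 'C'
    → '(A,(J,V),C)'
  → '(H,(E,Q,R,D),K,(A,(J,V),C))'
→ '(Y,(H,(E,Q,R,D),K,(A,(J,V),C)))'
Final: (Y,(H,(E,Q,R,D),K,(A,(J,V),C)));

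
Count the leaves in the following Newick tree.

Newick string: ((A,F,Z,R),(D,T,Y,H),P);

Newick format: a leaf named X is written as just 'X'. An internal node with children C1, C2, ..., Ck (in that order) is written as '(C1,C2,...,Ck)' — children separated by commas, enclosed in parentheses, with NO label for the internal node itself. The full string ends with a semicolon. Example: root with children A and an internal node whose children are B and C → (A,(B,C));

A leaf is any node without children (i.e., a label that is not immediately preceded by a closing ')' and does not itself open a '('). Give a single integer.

Answer: 9

Derivation:
Newick: ((A,F,Z,R),(D,T,Y,H),P);
Scan left-to-right; a leaf is any maximal label run not followed by '(':
  pos 2: leaf 'A' → count = 1
  pos 4: leaf 'F' → count = 2
  pos 6: leaf 'Z' → count = 3
  pos 8: leaf 'R' → count = 4
  pos 12: leaf 'D' → count = 5
  pos 14: leaf 'T' → count = 6
  pos 16: leaf 'Y' → count = 7
  pos 18: leaf 'H' → count = 8
  pos 21: leaf 'P' → count = 9
Total leaves: 9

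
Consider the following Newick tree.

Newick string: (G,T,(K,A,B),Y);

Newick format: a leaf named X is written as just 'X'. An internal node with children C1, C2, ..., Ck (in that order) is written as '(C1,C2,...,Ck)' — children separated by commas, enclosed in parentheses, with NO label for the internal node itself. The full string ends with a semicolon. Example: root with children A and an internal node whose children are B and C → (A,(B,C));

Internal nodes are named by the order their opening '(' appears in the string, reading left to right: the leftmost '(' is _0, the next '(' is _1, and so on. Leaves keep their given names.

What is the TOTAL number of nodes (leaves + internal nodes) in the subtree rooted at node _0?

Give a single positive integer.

Newick: (G,T,(K,A,B),Y);
Locate _0: it is the '(' at position 0 (the 1st '(' reading left to right).
Query: subtree rooted at _0
_0: subtree_size = 1 + 7
  G: subtree_size = 1 + 0
  T: subtree_size = 1 + 0
  _1: subtree_size = 1 + 3
    K: subtree_size = 1 + 0
    A: subtree_size = 1 + 0
    B: subtree_size = 1 + 0
  Y: subtree_size = 1 + 0
Total subtree size of _0: 8

Answer: 8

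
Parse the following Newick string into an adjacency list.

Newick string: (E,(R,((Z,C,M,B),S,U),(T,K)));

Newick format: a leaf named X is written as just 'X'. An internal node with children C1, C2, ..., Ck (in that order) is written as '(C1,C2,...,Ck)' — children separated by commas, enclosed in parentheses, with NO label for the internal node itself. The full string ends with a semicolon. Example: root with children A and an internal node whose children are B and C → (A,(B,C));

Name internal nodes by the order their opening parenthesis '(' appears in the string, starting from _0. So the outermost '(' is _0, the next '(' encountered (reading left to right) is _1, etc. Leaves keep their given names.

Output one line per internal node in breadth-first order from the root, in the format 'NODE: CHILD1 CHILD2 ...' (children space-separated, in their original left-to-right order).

Answer: _0: E _1
_1: R _2 _4
_2: _3 S U
_4: T K
_3: Z C M B

Derivation:
Input: (E,(R,((Z,C,M,B),S,U),(T,K)));
Scanning left-to-right, naming '(' by encounter order:
  pos 0: '(' -> open internal node _0 (depth 1)
  pos 3: '(' -> open internal node _1 (depth 2)
  pos 6: '(' -> open internal node _2 (depth 3)
  pos 7: '(' -> open internal node _3 (depth 4)
  pos 15: ')' -> close internal node _3 (now at depth 3)
  pos 20: ')' -> close internal node _2 (now at depth 2)
  pos 22: '(' -> open internal node _4 (depth 3)
  pos 26: ')' -> close internal node _4 (now at depth 2)
  pos 27: ')' -> close internal node _1 (now at depth 1)
  pos 28: ')' -> close internal node _0 (now at depth 0)
Total internal nodes: 5
BFS adjacency from root:
  _0: E _1
  _1: R _2 _4
  _2: _3 S U
  _4: T K
  _3: Z C M B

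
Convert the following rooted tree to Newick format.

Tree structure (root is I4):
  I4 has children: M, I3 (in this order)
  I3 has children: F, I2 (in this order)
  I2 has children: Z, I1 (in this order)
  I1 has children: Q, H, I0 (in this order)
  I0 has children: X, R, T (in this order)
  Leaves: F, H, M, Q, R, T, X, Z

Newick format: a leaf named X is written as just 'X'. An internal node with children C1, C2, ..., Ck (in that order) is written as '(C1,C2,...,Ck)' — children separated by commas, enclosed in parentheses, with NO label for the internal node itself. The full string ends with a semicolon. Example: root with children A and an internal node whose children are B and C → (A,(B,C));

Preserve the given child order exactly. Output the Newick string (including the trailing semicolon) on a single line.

internal I4 with children ['M', 'I3']
  leaf 'M' → 'M'
  internal I3 with children ['F', 'I2']
    leaf 'F' → 'F'
    internal I2 with children ['Z', 'I1']
      leaf 'Z' → 'Z'
      internal I1 with children ['Q', 'H', 'I0']
        leaf 'Q' → 'Q'
        leaf 'H' → 'H'
        internal I0 with children ['X', 'R', 'T']
          leaf 'X' → 'X'
          leaf 'R' → 'R'
          leaf 'T' → 'T'
        → '(X,R,T)'
      → '(Q,H,(X,R,T))'
    → '(Z,(Q,H,(X,R,T)))'
  → '(F,(Z,(Q,H,(X,R,T))))'
→ '(M,(F,(Z,(Q,H,(X,R,T)))))'
Final: (M,(F,(Z,(Q,H,(X,R,T)))));

Answer: (M,(F,(Z,(Q,H,(X,R,T)))));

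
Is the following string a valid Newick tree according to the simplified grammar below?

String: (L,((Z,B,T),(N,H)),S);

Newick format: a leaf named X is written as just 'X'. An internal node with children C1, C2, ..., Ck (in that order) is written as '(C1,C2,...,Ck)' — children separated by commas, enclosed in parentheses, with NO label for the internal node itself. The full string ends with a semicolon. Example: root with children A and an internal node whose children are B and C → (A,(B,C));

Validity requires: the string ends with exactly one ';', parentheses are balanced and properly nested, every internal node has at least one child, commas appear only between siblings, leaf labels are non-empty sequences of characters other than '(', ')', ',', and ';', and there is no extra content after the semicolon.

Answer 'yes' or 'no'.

Answer: yes

Derivation:
Input: (L,((Z,B,T),(N,H)),S);
Paren balance: 4 '(' vs 4 ')' OK
Ends with single ';': True
Full parse: OK
Valid: True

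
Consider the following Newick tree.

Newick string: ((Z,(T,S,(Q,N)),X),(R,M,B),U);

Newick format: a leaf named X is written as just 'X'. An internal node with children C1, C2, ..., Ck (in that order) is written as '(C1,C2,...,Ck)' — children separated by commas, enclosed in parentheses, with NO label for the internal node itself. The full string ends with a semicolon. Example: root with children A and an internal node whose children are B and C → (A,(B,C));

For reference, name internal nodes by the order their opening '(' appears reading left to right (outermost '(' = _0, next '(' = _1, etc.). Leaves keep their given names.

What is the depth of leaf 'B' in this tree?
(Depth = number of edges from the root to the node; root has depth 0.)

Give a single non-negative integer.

Newick: ((Z,(T,S,(Q,N)),X),(R,M,B),U);
Naming internals by '(' encounter order: outermost '(' = _0, next = _1, ...
Query node: B
Path from root: _0 -> _4 -> B
Depth of B: 2 (number of edges from root)

Answer: 2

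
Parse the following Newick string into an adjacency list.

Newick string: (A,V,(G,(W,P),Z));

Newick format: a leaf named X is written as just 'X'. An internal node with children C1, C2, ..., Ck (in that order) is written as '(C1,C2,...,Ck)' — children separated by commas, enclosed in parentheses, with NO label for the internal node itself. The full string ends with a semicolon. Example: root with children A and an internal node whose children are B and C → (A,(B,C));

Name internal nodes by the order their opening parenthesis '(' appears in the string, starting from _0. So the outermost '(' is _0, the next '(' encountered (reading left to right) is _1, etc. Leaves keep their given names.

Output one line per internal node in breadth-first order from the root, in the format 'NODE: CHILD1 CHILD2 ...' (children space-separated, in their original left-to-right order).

Answer: _0: A V _1
_1: G _2 Z
_2: W P

Derivation:
Input: (A,V,(G,(W,P),Z));
Scanning left-to-right, naming '(' by encounter order:
  pos 0: '(' -> open internal node _0 (depth 1)
  pos 5: '(' -> open internal node _1 (depth 2)
  pos 8: '(' -> open internal node _2 (depth 3)
  pos 12: ')' -> close internal node _2 (now at depth 2)
  pos 15: ')' -> close internal node _1 (now at depth 1)
  pos 16: ')' -> close internal node _0 (now at depth 0)
Total internal nodes: 3
BFS adjacency from root:
  _0: A V _1
  _1: G _2 Z
  _2: W P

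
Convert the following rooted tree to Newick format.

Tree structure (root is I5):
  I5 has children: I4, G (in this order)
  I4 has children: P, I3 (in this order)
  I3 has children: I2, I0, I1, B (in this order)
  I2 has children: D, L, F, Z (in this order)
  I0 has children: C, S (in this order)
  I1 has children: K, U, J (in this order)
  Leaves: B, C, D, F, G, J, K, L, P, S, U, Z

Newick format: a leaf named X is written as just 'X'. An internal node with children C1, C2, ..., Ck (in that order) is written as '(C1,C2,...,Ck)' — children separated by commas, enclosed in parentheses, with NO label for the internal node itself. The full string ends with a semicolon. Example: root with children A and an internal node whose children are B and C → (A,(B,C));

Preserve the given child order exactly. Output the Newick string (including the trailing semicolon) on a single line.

Answer: ((P,((D,L,F,Z),(C,S),(K,U,J),B)),G);

Derivation:
internal I5 with children ['I4', 'G']
  internal I4 with children ['P', 'I3']
    leaf 'P' → 'P'
    internal I3 with children ['I2', 'I0', 'I1', 'B']
      internal I2 with children ['D', 'L', 'F', 'Z']
        leaf 'D' → 'D'
        leaf 'L' → 'L'
        leaf 'F' → 'F'
        leaf 'Z' → 'Z'
      → '(D,L,F,Z)'
      internal I0 with children ['C', 'S']
        leaf 'C' → 'C'
        leaf 'S' → 'S'
      → '(C,S)'
      internal I1 with children ['K', 'U', 'J']
        leaf 'K' → 'K'
        leaf 'U' → 'U'
        leaf 'J' → 'J'
      → '(K,U,J)'
      leaf 'B' → 'B'
    → '((D,L,F,Z),(C,S),(K,U,J),B)'
  → '(P,((D,L,F,Z),(C,S),(K,U,J),B))'
  leaf 'G' → 'G'
→ '((P,((D,L,F,Z),(C,S),(K,U,J),B)),G)'
Final: ((P,((D,L,F,Z),(C,S),(K,U,J),B)),G);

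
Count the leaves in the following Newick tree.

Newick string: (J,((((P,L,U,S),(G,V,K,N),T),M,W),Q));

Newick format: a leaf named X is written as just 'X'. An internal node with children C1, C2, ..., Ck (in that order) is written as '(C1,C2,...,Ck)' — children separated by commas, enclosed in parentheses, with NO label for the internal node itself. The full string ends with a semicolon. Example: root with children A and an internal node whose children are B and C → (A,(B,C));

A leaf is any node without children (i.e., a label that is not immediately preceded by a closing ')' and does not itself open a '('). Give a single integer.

Answer: 13

Derivation:
Newick: (J,((((P,L,U,S),(G,V,K,N),T),M,W),Q));
Scan left-to-right; a leaf is any maximal label run not followed by '(':
  pos 1: leaf 'J' → count = 1
  pos 7: leaf 'P' → count = 2
  pos 9: leaf 'L' → count = 3
  pos 11: leaf 'U' → count = 4
  pos 13: leaf 'S' → count = 5
  pos 17: leaf 'G' → count = 6
  pos 19: leaf 'V' → count = 7
  pos 21: leaf 'K' → count = 8
  pos 23: leaf 'N' → count = 9
  pos 26: leaf 'T' → count = 10
  pos 29: leaf 'M' → count = 11
  pos 31: leaf 'W' → count = 12
  pos 34: leaf 'Q' → count = 13
Total leaves: 13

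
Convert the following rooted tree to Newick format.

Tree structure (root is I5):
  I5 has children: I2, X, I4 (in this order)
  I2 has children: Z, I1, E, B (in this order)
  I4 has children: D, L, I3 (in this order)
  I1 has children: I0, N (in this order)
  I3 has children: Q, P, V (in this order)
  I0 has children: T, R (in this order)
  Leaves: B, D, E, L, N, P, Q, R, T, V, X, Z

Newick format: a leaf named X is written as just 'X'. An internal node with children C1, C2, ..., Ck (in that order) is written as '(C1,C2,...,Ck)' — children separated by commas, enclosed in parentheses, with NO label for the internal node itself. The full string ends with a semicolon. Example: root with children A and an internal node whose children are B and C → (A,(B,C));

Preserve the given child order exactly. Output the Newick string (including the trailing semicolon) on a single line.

internal I5 with children ['I2', 'X', 'I4']
  internal I2 with children ['Z', 'I1', 'E', 'B']
    leaf 'Z' → 'Z'
    internal I1 with children ['I0', 'N']
      internal I0 with children ['T', 'R']
        leaf 'T' → 'T'
        leaf 'R' → 'R'
      → '(T,R)'
      leaf 'N' → 'N'
    → '((T,R),N)'
    leaf 'E' → 'E'
    leaf 'B' → 'B'
  → '(Z,((T,R),N),E,B)'
  leaf 'X' → 'X'
  internal I4 with children ['D', 'L', 'I3']
    leaf 'D' → 'D'
    leaf 'L' → 'L'
    internal I3 with children ['Q', 'P', 'V']
      leaf 'Q' → 'Q'
      leaf 'P' → 'P'
      leaf 'V' → 'V'
    → '(Q,P,V)'
  → '(D,L,(Q,P,V))'
→ '((Z,((T,R),N),E,B),X,(D,L,(Q,P,V)))'
Final: ((Z,((T,R),N),E,B),X,(D,L,(Q,P,V)));

Answer: ((Z,((T,R),N),E,B),X,(D,L,(Q,P,V)));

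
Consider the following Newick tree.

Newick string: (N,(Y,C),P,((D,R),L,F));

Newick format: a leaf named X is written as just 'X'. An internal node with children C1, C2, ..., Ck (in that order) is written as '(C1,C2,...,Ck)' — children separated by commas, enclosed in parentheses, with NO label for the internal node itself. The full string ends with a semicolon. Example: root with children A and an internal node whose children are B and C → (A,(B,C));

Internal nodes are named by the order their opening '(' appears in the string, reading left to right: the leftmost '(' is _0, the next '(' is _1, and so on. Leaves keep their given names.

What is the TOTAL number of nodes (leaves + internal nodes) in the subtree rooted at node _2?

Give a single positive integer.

Answer: 6

Derivation:
Newick: (N,(Y,C),P,((D,R),L,F));
Locate _2: it is the '(' at position 11 (the 3rd '(' reading left to right).
Query: subtree rooted at _2
_2: subtree_size = 1 + 5
  _3: subtree_size = 1 + 2
    D: subtree_size = 1 + 0
    R: subtree_size = 1 + 0
  L: subtree_size = 1 + 0
  F: subtree_size = 1 + 0
Total subtree size of _2: 6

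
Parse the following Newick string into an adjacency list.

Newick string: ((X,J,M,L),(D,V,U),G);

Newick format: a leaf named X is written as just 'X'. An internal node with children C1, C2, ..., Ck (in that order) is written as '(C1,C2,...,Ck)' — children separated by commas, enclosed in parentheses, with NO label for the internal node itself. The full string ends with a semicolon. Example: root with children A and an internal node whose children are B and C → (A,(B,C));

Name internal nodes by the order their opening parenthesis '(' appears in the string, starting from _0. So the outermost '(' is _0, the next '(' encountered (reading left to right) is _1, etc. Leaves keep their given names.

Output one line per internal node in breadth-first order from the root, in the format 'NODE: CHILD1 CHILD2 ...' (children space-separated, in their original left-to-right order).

Answer: _0: _1 _2 G
_1: X J M L
_2: D V U

Derivation:
Input: ((X,J,M,L),(D,V,U),G);
Scanning left-to-right, naming '(' by encounter order:
  pos 0: '(' -> open internal node _0 (depth 1)
  pos 1: '(' -> open internal node _1 (depth 2)
  pos 9: ')' -> close internal node _1 (now at depth 1)
  pos 11: '(' -> open internal node _2 (depth 2)
  pos 17: ')' -> close internal node _2 (now at depth 1)
  pos 20: ')' -> close internal node _0 (now at depth 0)
Total internal nodes: 3
BFS adjacency from root:
  _0: _1 _2 G
  _1: X J M L
  _2: D V U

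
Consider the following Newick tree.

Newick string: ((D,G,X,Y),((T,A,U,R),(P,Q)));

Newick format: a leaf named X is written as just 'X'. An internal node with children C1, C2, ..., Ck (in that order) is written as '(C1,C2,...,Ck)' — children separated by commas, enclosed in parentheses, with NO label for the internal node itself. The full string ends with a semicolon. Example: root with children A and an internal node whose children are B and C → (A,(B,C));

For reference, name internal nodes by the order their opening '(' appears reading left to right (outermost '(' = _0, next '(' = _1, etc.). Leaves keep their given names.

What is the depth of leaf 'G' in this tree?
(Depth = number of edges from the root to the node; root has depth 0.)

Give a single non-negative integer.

Newick: ((D,G,X,Y),((T,A,U,R),(P,Q)));
Naming internals by '(' encounter order: outermost '(' = _0, next = _1, ...
Query node: G
Path from root: _0 -> _1 -> G
Depth of G: 2 (number of edges from root)

Answer: 2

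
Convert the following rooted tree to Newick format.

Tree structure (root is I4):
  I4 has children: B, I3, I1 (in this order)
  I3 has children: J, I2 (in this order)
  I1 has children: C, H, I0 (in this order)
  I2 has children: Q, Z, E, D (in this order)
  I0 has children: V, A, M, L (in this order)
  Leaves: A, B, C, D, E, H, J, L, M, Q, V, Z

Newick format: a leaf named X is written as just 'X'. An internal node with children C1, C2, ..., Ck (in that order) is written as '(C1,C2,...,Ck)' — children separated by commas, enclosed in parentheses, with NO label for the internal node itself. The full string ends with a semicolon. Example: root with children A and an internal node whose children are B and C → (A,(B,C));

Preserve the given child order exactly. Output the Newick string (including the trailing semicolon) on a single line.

Answer: (B,(J,(Q,Z,E,D)),(C,H,(V,A,M,L)));

Derivation:
internal I4 with children ['B', 'I3', 'I1']
  leaf 'B' → 'B'
  internal I3 with children ['J', 'I2']
    leaf 'J' → 'J'
    internal I2 with children ['Q', 'Z', 'E', 'D']
      leaf 'Q' → 'Q'
      leaf 'Z' → 'Z'
      leaf 'E' → 'E'
      leaf 'D' → 'D'
    → '(Q,Z,E,D)'
  → '(J,(Q,Z,E,D))'
  internal I1 with children ['C', 'H', 'I0']
    leaf 'C' → 'C'
    leaf 'H' → 'H'
    internal I0 with children ['V', 'A', 'M', 'L']
      leaf 'V' → 'V'
      leaf 'A' → 'A'
      leaf 'M' → 'M'
      leaf 'L' → 'L'
    → '(V,A,M,L)'
  → '(C,H,(V,A,M,L))'
→ '(B,(J,(Q,Z,E,D)),(C,H,(V,A,M,L)))'
Final: (B,(J,(Q,Z,E,D)),(C,H,(V,A,M,L)));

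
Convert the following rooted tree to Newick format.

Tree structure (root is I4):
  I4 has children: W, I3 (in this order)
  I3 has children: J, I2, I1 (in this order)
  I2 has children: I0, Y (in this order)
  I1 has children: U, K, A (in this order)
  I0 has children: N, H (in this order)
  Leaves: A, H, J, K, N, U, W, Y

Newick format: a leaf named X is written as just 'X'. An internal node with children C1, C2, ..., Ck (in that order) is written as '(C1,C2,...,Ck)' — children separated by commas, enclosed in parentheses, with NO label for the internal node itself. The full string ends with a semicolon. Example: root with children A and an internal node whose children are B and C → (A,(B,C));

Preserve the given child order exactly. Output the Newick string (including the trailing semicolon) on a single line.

internal I4 with children ['W', 'I3']
  leaf 'W' → 'W'
  internal I3 with children ['J', 'I2', 'I1']
    leaf 'J' → 'J'
    internal I2 with children ['I0', 'Y']
      internal I0 with children ['N', 'H']
        leaf 'N' → 'N'
        leaf 'H' → 'H'
      → '(N,H)'
      leaf 'Y' → 'Y'
    → '((N,H),Y)'
    internal I1 with children ['U', 'K', 'A']
      leaf 'U' → 'U'
      leaf 'K' → 'K'
      leaf 'A' → 'A'
    → '(U,K,A)'
  → '(J,((N,H),Y),(U,K,A))'
→ '(W,(J,((N,H),Y),(U,K,A)))'
Final: (W,(J,((N,H),Y),(U,K,A)));

Answer: (W,(J,((N,H),Y),(U,K,A)));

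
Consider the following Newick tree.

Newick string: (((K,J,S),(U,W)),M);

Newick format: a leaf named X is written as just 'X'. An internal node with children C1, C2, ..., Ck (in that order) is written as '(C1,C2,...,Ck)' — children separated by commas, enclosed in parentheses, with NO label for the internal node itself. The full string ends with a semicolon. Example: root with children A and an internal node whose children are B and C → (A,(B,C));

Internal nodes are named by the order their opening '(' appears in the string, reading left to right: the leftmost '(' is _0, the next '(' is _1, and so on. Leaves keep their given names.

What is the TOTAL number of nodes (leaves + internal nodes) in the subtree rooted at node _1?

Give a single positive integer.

Answer: 8

Derivation:
Newick: (((K,J,S),(U,W)),M);
Locate _1: it is the '(' at position 1 (the 2nd '(' reading left to right).
Query: subtree rooted at _1
_1: subtree_size = 1 + 7
  _2: subtree_size = 1 + 3
    K: subtree_size = 1 + 0
    J: subtree_size = 1 + 0
    S: subtree_size = 1 + 0
  _3: subtree_size = 1 + 2
    U: subtree_size = 1 + 0
    W: subtree_size = 1 + 0
Total subtree size of _1: 8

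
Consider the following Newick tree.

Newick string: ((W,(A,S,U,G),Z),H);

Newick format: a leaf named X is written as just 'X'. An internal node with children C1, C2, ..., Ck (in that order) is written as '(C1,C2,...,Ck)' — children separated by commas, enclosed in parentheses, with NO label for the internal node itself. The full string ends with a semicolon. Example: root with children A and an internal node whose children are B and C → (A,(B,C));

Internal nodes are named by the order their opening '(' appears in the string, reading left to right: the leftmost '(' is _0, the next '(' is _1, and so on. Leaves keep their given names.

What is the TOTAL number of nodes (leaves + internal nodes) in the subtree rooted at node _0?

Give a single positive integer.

Newick: ((W,(A,S,U,G),Z),H);
Locate _0: it is the '(' at position 0 (the 1st '(' reading left to right).
Query: subtree rooted at _0
_0: subtree_size = 1 + 9
  _1: subtree_size = 1 + 7
    W: subtree_size = 1 + 0
    _2: subtree_size = 1 + 4
      A: subtree_size = 1 + 0
      S: subtree_size = 1 + 0
      U: subtree_size = 1 + 0
      G: subtree_size = 1 + 0
    Z: subtree_size = 1 + 0
  H: subtree_size = 1 + 0
Total subtree size of _0: 10

Answer: 10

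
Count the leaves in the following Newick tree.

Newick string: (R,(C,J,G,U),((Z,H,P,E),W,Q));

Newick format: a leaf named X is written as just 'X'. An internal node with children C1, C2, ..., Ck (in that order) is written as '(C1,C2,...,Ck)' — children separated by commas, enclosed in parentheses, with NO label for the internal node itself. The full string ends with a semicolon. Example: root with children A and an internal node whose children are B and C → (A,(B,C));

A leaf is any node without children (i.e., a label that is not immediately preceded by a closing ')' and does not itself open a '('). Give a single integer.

Newick: (R,(C,J,G,U),((Z,H,P,E),W,Q));
Scan left-to-right; a leaf is any maximal label run not followed by '(':
  pos 1: leaf 'R' → count = 1
  pos 4: leaf 'C' → count = 2
  pos 6: leaf 'J' → count = 3
  pos 8: leaf 'G' → count = 4
  pos 10: leaf 'U' → count = 5
  pos 15: leaf 'Z' → count = 6
  pos 17: leaf 'H' → count = 7
  pos 19: leaf 'P' → count = 8
  pos 21: leaf 'E' → count = 9
  pos 24: leaf 'W' → count = 10
  pos 26: leaf 'Q' → count = 11
Total leaves: 11

Answer: 11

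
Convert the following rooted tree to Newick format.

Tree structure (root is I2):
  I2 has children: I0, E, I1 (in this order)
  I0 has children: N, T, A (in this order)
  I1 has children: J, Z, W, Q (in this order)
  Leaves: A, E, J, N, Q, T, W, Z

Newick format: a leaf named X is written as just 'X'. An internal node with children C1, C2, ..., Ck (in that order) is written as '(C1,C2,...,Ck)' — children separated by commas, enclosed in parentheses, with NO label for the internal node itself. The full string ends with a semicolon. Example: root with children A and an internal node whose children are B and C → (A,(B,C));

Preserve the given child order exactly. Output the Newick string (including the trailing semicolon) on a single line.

Answer: ((N,T,A),E,(J,Z,W,Q));

Derivation:
internal I2 with children ['I0', 'E', 'I1']
  internal I0 with children ['N', 'T', 'A']
    leaf 'N' → 'N'
    leaf 'T' → 'T'
    leaf 'A' → 'A'
  → '(N,T,A)'
  leaf 'E' → 'E'
  internal I1 with children ['J', 'Z', 'W', 'Q']
    leaf 'J' → 'J'
    leaf 'Z' → 'Z'
    leaf 'W' → 'W'
    leaf 'Q' → 'Q'
  → '(J,Z,W,Q)'
→ '((N,T,A),E,(J,Z,W,Q))'
Final: ((N,T,A),E,(J,Z,W,Q));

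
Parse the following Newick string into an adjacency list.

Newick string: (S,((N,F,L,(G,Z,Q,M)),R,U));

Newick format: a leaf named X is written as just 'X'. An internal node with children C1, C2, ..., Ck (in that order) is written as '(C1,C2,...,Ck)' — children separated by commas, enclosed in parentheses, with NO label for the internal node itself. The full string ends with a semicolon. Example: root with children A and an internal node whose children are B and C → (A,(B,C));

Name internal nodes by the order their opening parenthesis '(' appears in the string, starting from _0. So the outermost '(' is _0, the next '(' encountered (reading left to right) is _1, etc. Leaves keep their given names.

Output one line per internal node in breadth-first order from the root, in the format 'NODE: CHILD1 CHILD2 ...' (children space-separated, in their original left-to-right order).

Answer: _0: S _1
_1: _2 R U
_2: N F L _3
_3: G Z Q M

Derivation:
Input: (S,((N,F,L,(G,Z,Q,M)),R,U));
Scanning left-to-right, naming '(' by encounter order:
  pos 0: '(' -> open internal node _0 (depth 1)
  pos 3: '(' -> open internal node _1 (depth 2)
  pos 4: '(' -> open internal node _2 (depth 3)
  pos 11: '(' -> open internal node _3 (depth 4)
  pos 19: ')' -> close internal node _3 (now at depth 3)
  pos 20: ')' -> close internal node _2 (now at depth 2)
  pos 25: ')' -> close internal node _1 (now at depth 1)
  pos 26: ')' -> close internal node _0 (now at depth 0)
Total internal nodes: 4
BFS adjacency from root:
  _0: S _1
  _1: _2 R U
  _2: N F L _3
  _3: G Z Q M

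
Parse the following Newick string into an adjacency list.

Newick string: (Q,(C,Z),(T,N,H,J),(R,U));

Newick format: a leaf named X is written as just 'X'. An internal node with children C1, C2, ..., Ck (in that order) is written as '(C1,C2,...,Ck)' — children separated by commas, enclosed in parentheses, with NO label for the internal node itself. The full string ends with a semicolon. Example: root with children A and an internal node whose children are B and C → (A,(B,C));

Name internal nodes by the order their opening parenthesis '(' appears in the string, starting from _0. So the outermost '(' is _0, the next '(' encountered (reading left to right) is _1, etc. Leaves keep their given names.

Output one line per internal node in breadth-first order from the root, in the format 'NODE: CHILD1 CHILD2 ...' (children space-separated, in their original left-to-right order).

Input: (Q,(C,Z),(T,N,H,J),(R,U));
Scanning left-to-right, naming '(' by encounter order:
  pos 0: '(' -> open internal node _0 (depth 1)
  pos 3: '(' -> open internal node _1 (depth 2)
  pos 7: ')' -> close internal node _1 (now at depth 1)
  pos 9: '(' -> open internal node _2 (depth 2)
  pos 17: ')' -> close internal node _2 (now at depth 1)
  pos 19: '(' -> open internal node _3 (depth 2)
  pos 23: ')' -> close internal node _3 (now at depth 1)
  pos 24: ')' -> close internal node _0 (now at depth 0)
Total internal nodes: 4
BFS adjacency from root:
  _0: Q _1 _2 _3
  _1: C Z
  _2: T N H J
  _3: R U

Answer: _0: Q _1 _2 _3
_1: C Z
_2: T N H J
_3: R U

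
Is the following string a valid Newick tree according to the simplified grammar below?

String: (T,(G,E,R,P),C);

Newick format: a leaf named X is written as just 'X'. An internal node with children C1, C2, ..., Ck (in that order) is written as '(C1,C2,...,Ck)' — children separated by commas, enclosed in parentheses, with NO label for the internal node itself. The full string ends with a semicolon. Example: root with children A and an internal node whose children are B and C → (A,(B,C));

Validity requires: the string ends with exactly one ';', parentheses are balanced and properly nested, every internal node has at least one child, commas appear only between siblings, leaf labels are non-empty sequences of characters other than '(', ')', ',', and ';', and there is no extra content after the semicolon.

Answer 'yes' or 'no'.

Input: (T,(G,E,R,P),C);
Paren balance: 2 '(' vs 2 ')' OK
Ends with single ';': True
Full parse: OK
Valid: True

Answer: yes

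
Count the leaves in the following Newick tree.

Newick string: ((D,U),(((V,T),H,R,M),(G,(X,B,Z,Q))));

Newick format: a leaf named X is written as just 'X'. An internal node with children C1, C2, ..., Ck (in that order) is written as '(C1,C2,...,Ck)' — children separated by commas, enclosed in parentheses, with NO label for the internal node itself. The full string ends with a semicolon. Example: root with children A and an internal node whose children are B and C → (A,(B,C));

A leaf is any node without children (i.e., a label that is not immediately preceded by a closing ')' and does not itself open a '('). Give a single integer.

Newick: ((D,U),(((V,T),H,R,M),(G,(X,B,Z,Q))));
Scan left-to-right; a leaf is any maximal label run not followed by '(':
  pos 2: leaf 'D' → count = 1
  pos 4: leaf 'U' → count = 2
  pos 10: leaf 'V' → count = 3
  pos 12: leaf 'T' → count = 4
  pos 15: leaf 'H' → count = 5
  pos 17: leaf 'R' → count = 6
  pos 19: leaf 'M' → count = 7
  pos 23: leaf 'G' → count = 8
  pos 26: leaf 'X' → count = 9
  pos 28: leaf 'B' → count = 10
  pos 30: leaf 'Z' → count = 11
  pos 32: leaf 'Q' → count = 12
Total leaves: 12

Answer: 12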